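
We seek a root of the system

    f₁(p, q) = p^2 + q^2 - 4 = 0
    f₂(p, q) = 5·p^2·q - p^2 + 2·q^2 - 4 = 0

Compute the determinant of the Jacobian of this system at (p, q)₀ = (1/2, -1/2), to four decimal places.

J = [[2·p, 2·q], [10·p·q - 2·p, 5·p^2 + 4·q]].
At the point, J = [[1.0000, -1.0000], [-3.5000, -0.7500]].
det J = -4.2500.

-4.2500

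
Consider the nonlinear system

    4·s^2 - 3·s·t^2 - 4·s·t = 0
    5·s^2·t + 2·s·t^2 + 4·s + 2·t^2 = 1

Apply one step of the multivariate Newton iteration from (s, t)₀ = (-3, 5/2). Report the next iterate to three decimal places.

At (-3, 5/2): F = (122.250, 74.500).
Jacobian J = [[8·s - 3·t^2 - 4·t, -6·s·t - 4·s], [10·s·t + 2·t^2 + 4, 5·s^2 + 4·s·t + 4·t]].
At the point, J = [[-52.750, 57.000], [-58.500, 25.000]] (det J = 2015.750).
Solving J·Δ = −F gives Δ = (0.590, -1.598).
Then the next iterate is (s, t)₁ = (-2.410, 0.902).

(-2.410, 0.902)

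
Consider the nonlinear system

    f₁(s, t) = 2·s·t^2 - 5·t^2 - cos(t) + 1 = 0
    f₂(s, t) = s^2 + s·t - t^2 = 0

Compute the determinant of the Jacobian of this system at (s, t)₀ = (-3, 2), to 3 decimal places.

-228.363

J = [[2·t^2, 4·s·t - 10·t + sin(t)], [2·s + t, s - 2·t]].
At the point, J = [[8.000, -43.09070], [-4.000, -7.000]].
det J = -228.363.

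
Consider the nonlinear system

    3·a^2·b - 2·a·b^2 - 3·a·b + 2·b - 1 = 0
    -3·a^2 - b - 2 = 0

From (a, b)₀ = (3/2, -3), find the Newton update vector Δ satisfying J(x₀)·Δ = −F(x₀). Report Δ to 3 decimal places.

(-0.714, 0.676)

At (3/2, -3): F = (-40.750, -5.750).
Jacobian J = [[6·a·b - 2·b^2 - 3·b, 3·a^2 - 4·a·b - 3·a + 2], [-6·a, -1]].
At the point, J = [[-36.000, 22.250], [-9.000, -1.000]] (det J = 236.250).
Solving J·Δ = −F gives Δ = (-0.714, 0.676).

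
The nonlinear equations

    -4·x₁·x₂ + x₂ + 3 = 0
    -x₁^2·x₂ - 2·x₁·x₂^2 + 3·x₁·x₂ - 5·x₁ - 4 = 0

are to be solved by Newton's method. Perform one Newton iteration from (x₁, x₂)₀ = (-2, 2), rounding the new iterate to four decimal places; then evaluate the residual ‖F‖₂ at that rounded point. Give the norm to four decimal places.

6.0558

At (-2, 2): F = (21.0000, 2.0000).
Jacobian J = [[-4·x₂, -4·x₁ + 1], [-2·x₁·x₂ - 2·x₂^2 + 3·x₂ - 5, -x₁^2 - 4·x₁·x₂ + 3·x₁]].
At the point, J = [[-8.0000, 9.0000], [1.0000, 6.0000]] (det J = -57.0000).
Solving J·Δ = −F gives Δ = (1.8947, -0.6491).
Then the next iterate is (x₁, x₂)₁ = (-0.1053, 1.3509).
Re-evaluating at (-0.1053, 1.3509): F = (4.919899, -3.530898), so ‖F‖₂ = 6.0558.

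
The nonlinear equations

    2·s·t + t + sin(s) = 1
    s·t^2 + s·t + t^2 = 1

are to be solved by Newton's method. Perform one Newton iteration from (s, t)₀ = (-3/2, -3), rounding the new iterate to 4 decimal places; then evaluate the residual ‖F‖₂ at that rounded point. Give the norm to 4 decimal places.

27.1736

At (-3/2, -3): F = (4.002505, -1.0000).
Jacobian J = [[2·t + cos(s), 2·s + 1], [t^2 + t, 2·s·t + s + 2·t]].
At the point, J = [[-5.929263, -2.0000], [6.0000, 1.5000]] (det J = 3.106106).
Solving J·Δ = −F gives Δ = (-1.2890, 5.8227).
Then the next iterate is (s, t)₁ = (-2.7890, 2.8227).
Re-evaluating at (-2.7890, 2.8227): F = (-14.267653, -23.126610), so ‖F‖₂ = 27.1736.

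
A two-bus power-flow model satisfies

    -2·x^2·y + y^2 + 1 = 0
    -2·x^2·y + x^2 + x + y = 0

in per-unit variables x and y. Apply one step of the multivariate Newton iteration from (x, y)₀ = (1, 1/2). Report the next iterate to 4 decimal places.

At (1, 1/2): F = (0.2500, 1.5000).
Jacobian J = [[-4·x·y, -2·x^2 + 2·y], [-4·x·y + 2·x + 1, -2·x^2 + 1]].
At the point, J = [[-2.0000, -1.0000], [1.0000, -1.0000]] (det J = 3.0000).
Solving J·Δ = −F gives Δ = (-0.4167, 1.0833).
Then the next iterate is (x, y)₁ = (0.5833, 1.5833).

(0.5833, 1.5833)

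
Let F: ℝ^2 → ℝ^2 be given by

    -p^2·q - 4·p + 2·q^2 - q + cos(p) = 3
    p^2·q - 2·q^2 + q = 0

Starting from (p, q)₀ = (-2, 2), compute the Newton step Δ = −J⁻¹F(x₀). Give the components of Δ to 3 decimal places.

(1.483, -3.288)

At (-2, 2): F = (2.58385, 2.000).
Jacobian J = [[-2·p·q - sin(p) - 4, -p^2 + 4·q - 1], [2·p·q, p^2 - 4·q + 1]].
At the point, J = [[4.90930, 3.000], [-8.000, -3.000]] (det J = 9.27211).
Solving J·Δ = −F gives Δ = (1.483, -3.288).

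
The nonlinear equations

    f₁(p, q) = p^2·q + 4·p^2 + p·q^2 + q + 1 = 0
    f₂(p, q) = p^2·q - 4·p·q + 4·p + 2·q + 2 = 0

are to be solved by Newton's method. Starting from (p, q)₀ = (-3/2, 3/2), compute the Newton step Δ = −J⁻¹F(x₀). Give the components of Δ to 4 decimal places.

At (-3/2, 3/2): F = (11.5000, 11.3750).
Jacobian J = [[2·p·q + 8·p + q^2, p^2 + 2·p·q + 1], [2·p·q - 4·q + 4, p^2 - 4·p + 2]].
At the point, J = [[-14.2500, -1.2500], [-6.5000, 10.2500]] (det J = -154.1875).
Solving J·Δ = −F gives Δ = (0.8567, -0.5665).

(0.8567, -0.5665)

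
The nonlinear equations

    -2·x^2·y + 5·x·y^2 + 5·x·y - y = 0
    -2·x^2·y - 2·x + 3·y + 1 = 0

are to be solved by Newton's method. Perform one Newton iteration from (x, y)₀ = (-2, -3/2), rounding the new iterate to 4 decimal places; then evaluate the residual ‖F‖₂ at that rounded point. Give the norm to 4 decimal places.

3.2975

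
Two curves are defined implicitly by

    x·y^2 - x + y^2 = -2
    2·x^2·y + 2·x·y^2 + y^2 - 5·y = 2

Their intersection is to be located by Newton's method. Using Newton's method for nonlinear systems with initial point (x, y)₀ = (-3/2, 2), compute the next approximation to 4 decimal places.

At (-3/2, 2): F = (1.5000, -11.0000).
Jacobian J = [[y^2 - 1, 2·x·y + 2·y], [4·x·y + 2·y^2, 2·x^2 + 4·x·y + 2·y - 5]].
At the point, J = [[3.0000, -2.0000], [-4.0000, -8.5000]] (det J = -33.5000).
Solving J·Δ = −F gives Δ = (-1.0373, -0.8060).
Then the next iterate is (x, y)₁ = (-2.5373, 1.1940).

(-2.5373, 1.1940)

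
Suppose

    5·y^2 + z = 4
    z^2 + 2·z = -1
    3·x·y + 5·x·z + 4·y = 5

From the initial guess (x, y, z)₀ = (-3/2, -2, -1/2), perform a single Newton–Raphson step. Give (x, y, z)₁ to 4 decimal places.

At (-3/2, -2, -1/2): F = (15.5000, 0.2500, -0.2500).
Jacobian J = [[0, 10·y, 1], [0, 0, 2·z + 2], [3·y + 5·z, 3·x + 4, 5·x]].
At the point, J = [[0.0000, -20.0000, 1.0000], [0.0000, 0.0000, 1.0000], [-8.5000, -0.5000, -7.5000]] (det J = 170.0000).
Solving J·Δ = −F gives Δ = (0.1463, 0.7625, -0.2500).
Then the next iterate is (x, y, z)₁ = (-1.3537, -1.2375, -0.7500).

(-1.3537, -1.2375, -0.7500)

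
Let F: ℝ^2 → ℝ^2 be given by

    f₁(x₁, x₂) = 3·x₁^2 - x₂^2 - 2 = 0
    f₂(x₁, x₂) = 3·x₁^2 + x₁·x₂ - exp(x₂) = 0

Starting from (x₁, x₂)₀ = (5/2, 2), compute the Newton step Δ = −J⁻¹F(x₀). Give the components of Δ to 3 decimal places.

(0.583, 5.372)

At (5/2, 2): F = (12.750, 16.36094).
Jacobian J = [[6·x₁, -2·x₂], [6·x₁ + x₂, x₁ - exp(x₂)]].
At the point, J = [[15.000, -4.000], [17.000, -4.88906]] (det J = -5.33584).
Solving J·Δ = −F gives Δ = (0.583, 5.372).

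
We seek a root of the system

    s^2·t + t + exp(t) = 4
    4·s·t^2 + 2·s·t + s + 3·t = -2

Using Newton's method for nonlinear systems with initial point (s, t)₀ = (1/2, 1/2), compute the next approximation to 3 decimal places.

(-3.863, 1.848)

At (1/2, 1/2): F = (-1.72628, 5.000).
Jacobian J = [[2·s·t, s^2 + exp(t) + 1], [4·t^2 + 2·t + 1, 8·s·t + 2·s + 3]].
At the point, J = [[0.500, 2.89872], [3.000, 6.000]] (det J = -5.69616).
Solving J·Δ = −F gives Δ = (-4.363, 1.348).
Then the next iterate is (s, t)₁ = (-3.863, 1.848).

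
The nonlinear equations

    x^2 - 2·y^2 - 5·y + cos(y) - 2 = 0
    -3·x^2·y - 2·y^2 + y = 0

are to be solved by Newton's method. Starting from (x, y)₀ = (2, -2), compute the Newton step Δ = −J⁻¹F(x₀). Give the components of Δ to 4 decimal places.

(-0.6188, -0.2836)

At (2, -2): F = (3.583853, 14.0000).
Jacobian J = [[2·x, -4·y - sin(y) - 5], [-6·x·y, -3·x^2 - 4·y + 1]].
At the point, J = [[4.0000, 3.909297], [24.0000, -3.0000]] (det J = -105.823138).
Solving J·Δ = −F gives Δ = (-0.6188, -0.2836).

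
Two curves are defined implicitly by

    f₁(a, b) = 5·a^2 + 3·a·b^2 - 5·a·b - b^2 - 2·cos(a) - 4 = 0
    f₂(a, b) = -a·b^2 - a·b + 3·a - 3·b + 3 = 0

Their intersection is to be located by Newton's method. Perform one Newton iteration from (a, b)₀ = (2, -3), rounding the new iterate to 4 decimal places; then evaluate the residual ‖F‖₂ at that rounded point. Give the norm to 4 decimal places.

At (2, -3): F = (91.832294, 6.0000).
Jacobian J = [[10·a + 3·b^2 - 5·b + 2·sin(a), 6·a·b - 5·a - 2·b], [-b^2 - b + 3, -2·a·b - a - 3]].
At the point, J = [[63.818595, -40.0000], [-3.0000, 7.0000]] (det J = 326.730164).
Solving J·Δ = −F gives Δ = (-2.7020, -2.0151).
Then the next iterate is (a, b)₁ = (-0.7020, -5.0151).
Re-evaluating at (-0.7020, -5.0151): F = (-98.785800, 30.074862), so ‖F‖₂ = 103.2624.

103.2624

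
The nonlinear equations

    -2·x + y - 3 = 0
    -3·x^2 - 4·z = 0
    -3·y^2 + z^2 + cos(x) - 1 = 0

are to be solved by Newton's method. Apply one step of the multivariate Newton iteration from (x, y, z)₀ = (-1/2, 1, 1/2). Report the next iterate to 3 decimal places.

(-1.388, 0.225, -0.853)

At (-1/2, 1, 1/2): F = (-1.000, -2.750, -2.87242).
Jacobian J = [[-2, 1, 0], [-6·x, 0, -4], [-sin(x), -6·y, 2·z]].
At the point, J = [[-2.000, 1.000, 0.000], [3.000, 0.000, -4.000], [0.47943, -6.000, 1.000]] (det J = 43.08230).
Solving J·Δ = −F gives Δ = (-0.888, -0.775, -1.353).
Then the next iterate is (x, y, z)₁ = (-1.388, 0.225, -0.853).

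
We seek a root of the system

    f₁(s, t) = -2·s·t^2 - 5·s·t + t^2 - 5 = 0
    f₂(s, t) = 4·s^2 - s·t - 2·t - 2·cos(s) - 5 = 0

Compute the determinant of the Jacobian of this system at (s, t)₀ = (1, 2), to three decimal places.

123.146

J = [[-2·t^2 - 5·t, -4·s·t - 5·s + 2·t], [8·s - t + 2·sin(s), -s - 2]].
At the point, J = [[-18.000, -9.000], [7.68294, -3.000]].
det J = 123.146.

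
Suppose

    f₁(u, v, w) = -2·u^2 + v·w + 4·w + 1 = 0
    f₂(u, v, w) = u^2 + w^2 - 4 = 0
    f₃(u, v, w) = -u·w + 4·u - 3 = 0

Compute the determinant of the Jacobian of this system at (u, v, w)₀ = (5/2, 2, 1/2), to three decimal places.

8.000

J = [[-4·u, w, v + 4], [2·u, 0, 2·w], [-w + 4, 0, -u]].
At the point, J = [[-10.000, 0.500, 6.000], [5.000, 0.000, 1.000], [3.500, 0.000, -2.500]].
det J = 8.000.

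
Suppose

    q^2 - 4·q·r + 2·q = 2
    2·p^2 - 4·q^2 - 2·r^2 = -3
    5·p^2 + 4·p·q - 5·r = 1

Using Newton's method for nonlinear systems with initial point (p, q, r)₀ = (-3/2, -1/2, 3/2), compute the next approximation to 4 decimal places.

At (-3/2, -1/2, 3/2): F = (0.2500, 2.0000, 5.7500).
Jacobian J = [[0, 2·q - 4·r + 2, -4·q], [4·p, -8·q, -4·r], [10·p + 4·q, 4·p, -5]].
At the point, J = [[0.0000, -5.0000, 2.0000], [-6.0000, 4.0000, -6.0000], [-17.0000, -6.0000, -5.0000]] (det J = -152.0000).
Solving J·Δ = −F gives Δ = (0.2533, 0.1118, 0.1546).
Then the next iterate is (p, q, r)₁ = (-1.2467, -0.3882, 1.6546).

(-1.2467, -0.3882, 1.6546)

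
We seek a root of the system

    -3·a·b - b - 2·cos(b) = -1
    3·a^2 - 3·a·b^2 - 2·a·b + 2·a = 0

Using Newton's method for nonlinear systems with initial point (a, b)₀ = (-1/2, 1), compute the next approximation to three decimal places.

At (-1/2, 1): F = (0.41940, 2.250).
Jacobian J = [[-3·b, -3·a + 2·sin(b) - 1], [6·a - 3·b^2 - 2·b + 2, -6·a·b - 2·a]].
At the point, J = [[-3.000, 2.18294], [-6.000, 4.000]] (det J = 1.09765).
Solving J·Δ = −F gives Δ = (2.946, 3.857).
Then the next iterate is (a, b)₁ = (2.446, 4.857).

(2.446, 4.857)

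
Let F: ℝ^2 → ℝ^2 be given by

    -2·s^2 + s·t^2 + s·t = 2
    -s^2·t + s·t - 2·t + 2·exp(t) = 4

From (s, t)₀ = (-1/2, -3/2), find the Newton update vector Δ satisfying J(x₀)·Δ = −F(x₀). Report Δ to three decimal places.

At (-1/2, -3/2): F = (-2.875, 0.57126).
Jacobian J = [[-4·s + t^2 + t, 2·s·t + s], [-2·s·t + t, -s^2 + s + 2·exp(t) - 2]].
At the point, J = [[2.750, 1.000], [-3.000, -2.30374]] (det J = -3.33528).
Solving J·Δ = −F gives Δ = (1.815, -2.115).

(1.815, -2.115)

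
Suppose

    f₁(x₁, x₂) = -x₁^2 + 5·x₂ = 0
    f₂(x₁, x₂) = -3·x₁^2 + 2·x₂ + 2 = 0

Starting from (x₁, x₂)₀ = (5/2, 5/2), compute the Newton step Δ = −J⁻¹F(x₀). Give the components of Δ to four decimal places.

At (5/2, 5/2): F = (6.2500, -11.7500).
Jacobian J = [[-2·x₁, 5], [-6·x₁, 2]].
At the point, J = [[-5.0000, 5.0000], [-15.0000, 2.0000]] (det J = 65.0000).
Solving J·Δ = −F gives Δ = (-1.0962, -2.3462).

(-1.0962, -2.3462)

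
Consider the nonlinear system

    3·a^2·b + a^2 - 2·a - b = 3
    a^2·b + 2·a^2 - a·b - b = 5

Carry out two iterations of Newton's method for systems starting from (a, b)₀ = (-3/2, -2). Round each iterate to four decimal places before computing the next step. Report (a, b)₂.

At (-3/2, -2): F = (-9.2500, -6.0000).
Jacobian J = [[6·a·b + 2·a - 2, 3·a^2 - 1], [2·a·b + 4·a - b, a^2 - a - 1]].
At the point, J = [[13.0000, 5.7500], [2.0000, 2.7500]] (det J = 24.2500).
Solving J·Δ = −F gives Δ = (-0.3737, 2.4536).
Then the next iterate is (a, b)₁ = (-1.8737, 0.4536).
Round to (-1.8737, 0.4536) and repeat: F = (8.581983, 4.010291), J = [[-10.846862, 9.532255], [-9.648221, 4.384452]].
Δ = (0.0135, -0.8849), so (a, b)₂ = (-1.8602, -0.4313).

(-1.8602, -0.4313)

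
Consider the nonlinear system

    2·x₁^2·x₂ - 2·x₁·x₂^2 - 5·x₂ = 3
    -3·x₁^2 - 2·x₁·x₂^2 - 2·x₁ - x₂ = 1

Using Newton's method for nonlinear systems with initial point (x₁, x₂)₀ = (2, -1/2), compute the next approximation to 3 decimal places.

(0.795, -0.489)

At (2, -1/2): F = (-5.500, -17.500).
Jacobian J = [[4·x₁·x₂ - 2·x₂^2, 2·x₁^2 - 4·x₁·x₂ - 5], [-6·x₁ - 2·x₂^2 - 2, -4·x₁·x₂ - 1]].
At the point, J = [[-4.500, 7.000], [-14.500, 3.000]] (det J = 88.000).
Solving J·Δ = −F gives Δ = (-1.205, 0.011).
Then the next iterate is (x₁, x₂)₁ = (0.795, -0.489).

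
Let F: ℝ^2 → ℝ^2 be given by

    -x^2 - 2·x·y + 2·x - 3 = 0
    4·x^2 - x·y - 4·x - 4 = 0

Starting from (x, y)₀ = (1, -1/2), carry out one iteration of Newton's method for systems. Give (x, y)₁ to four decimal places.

At (1, -1/2): F = (-1.0000, -3.5000).
Jacobian J = [[-2·x - 2·y + 2, -2·x], [8·x - y - 4, -x]].
At the point, J = [[1.0000, -2.0000], [4.5000, -1.0000]] (det J = 8.0000).
Solving J·Δ = −F gives Δ = (0.7500, -0.1250).
Then the next iterate is (x, y)₁ = (1.7500, -0.6250).

(1.7500, -0.6250)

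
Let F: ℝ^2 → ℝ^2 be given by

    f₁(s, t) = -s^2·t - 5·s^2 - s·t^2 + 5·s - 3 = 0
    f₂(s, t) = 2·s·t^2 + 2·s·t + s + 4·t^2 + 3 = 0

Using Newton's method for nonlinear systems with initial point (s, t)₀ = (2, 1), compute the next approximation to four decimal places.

At (2, 1): F = (-19.0000, 17.0000).
Jacobian J = [[-2·s·t - 10·s - t^2 + 5, -s^2 - 2·s·t], [2·t^2 + 2·t + 1, 4·s·t + 2·s + 8·t]].
At the point, J = [[-20.0000, -8.0000], [5.0000, 20.0000]] (det J = -360.0000).
Solving J·Δ = −F gives Δ = (-0.6778, -0.6806).
Then the next iterate is (s, t)₁ = (1.3222, 0.3194).

(1.3222, 0.3194)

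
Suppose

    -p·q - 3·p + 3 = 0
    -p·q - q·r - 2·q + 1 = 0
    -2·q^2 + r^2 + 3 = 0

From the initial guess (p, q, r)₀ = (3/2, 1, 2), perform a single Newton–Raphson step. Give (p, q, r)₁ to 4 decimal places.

At (3/2, 1, 2): F = (-3.0000, -4.5000, 5.0000).
Jacobian J = [[-q - 3, -p, 0], [-q, -p - r - 2, -q], [0, -4·q, 2·r]].
At the point, J = [[-4.0000, -1.5000, 0.0000], [-1.0000, -5.5000, -1.0000], [0.0000, -4.0000, 4.0000]] (det J = 98.0000).
Solving J·Δ = −F gives Δ = (-0.5969, -0.4082, -1.6582).
Then the next iterate is (p, q, r)₁ = (0.9031, 0.5918, 0.3418).

(0.9031, 0.5918, 0.3418)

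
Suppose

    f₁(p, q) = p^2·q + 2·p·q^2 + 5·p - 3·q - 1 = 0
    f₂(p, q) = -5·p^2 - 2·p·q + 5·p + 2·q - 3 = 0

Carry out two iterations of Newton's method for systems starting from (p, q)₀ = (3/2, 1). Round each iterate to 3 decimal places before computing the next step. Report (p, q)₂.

At (3/2, 1): F = (8.750, -7.750).
Jacobian J = [[2·p·q + 2·q^2 + 5, p^2 + 4·p·q - 3], [-10·p - 2·q + 5, -2·p + 2]].
At the point, J = [[10.000, 5.250], [-12.000, -1.000]] (det J = 53.000).
Solving J·Δ = −F gives Δ = (-0.603, -0.519).
Then the next iterate is (p, q)₁ = (0.897, 0.481).
Round to (0.897, 0.481) and repeat: F = (2.84408, -2.43896), J = [[6.32564, -0.46956], [-4.932, 0.206]].
Δ = (-0.552, -1.383), so (p, q)₂ = (0.345, -0.902).

(0.345, -0.902)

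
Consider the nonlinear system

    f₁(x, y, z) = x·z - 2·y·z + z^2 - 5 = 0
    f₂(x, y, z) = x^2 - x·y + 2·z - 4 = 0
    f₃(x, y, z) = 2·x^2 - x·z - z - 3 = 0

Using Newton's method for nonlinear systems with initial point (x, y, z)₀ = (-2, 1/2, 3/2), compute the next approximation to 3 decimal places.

At (-2, 1/2, 3/2): F = (-7.250, 4.000, 6.500).
Jacobian J = [[z, -2·z, x - 2·y + 2·z], [2·x - y, -x, 2], [4·x - z, 0, -x - 1]].
At the point, J = [[1.500, -3.000, 0.000], [-4.500, 2.000, 2.000], [-9.500, 0.000, 1.000]] (det J = 46.500).
Solving J·Δ = −F gives Δ = (0.892, -1.970, 1.978).
Then the next iterate is (x, y, z)₁ = (-1.108, -1.470, 3.478).

(-1.108, -1.470, 3.478)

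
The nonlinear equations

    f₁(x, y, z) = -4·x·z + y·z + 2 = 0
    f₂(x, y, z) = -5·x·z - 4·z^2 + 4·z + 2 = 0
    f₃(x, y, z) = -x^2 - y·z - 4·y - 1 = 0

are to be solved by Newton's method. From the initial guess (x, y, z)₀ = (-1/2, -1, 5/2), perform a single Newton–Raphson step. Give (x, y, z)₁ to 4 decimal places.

(0.0347, -0.2631, 1.5049)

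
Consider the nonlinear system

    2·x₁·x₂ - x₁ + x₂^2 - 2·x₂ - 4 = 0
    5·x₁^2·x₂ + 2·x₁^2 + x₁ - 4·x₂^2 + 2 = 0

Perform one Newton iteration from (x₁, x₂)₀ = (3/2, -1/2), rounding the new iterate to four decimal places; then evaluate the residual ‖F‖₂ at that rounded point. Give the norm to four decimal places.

4.0863

At (3/2, -1/2): F = (-5.7500, 1.3750).
Jacobian J = [[2·x₂ - 1, 2·x₁ + 2·x₂ - 2], [10·x₁·x₂ + 4·x₁ + 1, 5·x₁^2 - 8·x₂]].
At the point, J = [[-2.0000, 0.0000], [-0.5000, 15.2500]] (det J = -30.5000).
Solving J·Δ = −F gives Δ = (-2.8750, -0.1844).
Then the next iterate is (x₁, x₂)₁ = (-1.3750, -0.6844).
Re-evaluating at (-1.3750, -0.6844): F = (1.094303, -3.937082), so ‖F‖₂ = 4.0863.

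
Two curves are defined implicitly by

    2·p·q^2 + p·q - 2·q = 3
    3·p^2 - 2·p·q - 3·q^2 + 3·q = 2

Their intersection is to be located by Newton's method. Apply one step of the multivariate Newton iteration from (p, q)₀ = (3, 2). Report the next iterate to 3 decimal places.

At (3, 2): F = (23.000, 7.000).
Jacobian J = [[2·q^2 + q, 4·p·q + p - 2], [6·p - 2·q, -2·p - 6·q + 3]].
At the point, J = [[10.000, 25.000], [14.000, -15.000]] (det J = -500.000).
Solving J·Δ = −F gives Δ = (-1.040, -0.504).
Then the next iterate is (p, q)₁ = (1.960, 1.496).

(1.960, 1.496)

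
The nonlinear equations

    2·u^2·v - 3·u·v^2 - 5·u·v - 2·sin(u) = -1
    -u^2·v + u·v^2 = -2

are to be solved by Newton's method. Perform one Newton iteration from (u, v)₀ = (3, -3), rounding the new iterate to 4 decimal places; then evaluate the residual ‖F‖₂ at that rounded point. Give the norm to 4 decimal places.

10.7176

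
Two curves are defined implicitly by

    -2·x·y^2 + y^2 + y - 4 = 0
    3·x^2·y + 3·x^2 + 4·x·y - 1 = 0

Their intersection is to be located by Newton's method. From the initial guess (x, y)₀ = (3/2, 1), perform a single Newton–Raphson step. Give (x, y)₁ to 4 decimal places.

(1.7037, -0.8025)

At (3/2, 1): F = (-5.0000, 18.5000).
Jacobian J = [[-2·y^2, -4·x·y + 2·y + 1], [6·x·y + 6·x + 4·y, 3·x^2 + 4·x]].
At the point, J = [[-2.0000, -3.0000], [22.0000, 12.7500]] (det J = 40.5000).
Solving J·Δ = −F gives Δ = (0.2037, -1.8025).
Then the next iterate is (x, y)₁ = (1.7037, -0.8025).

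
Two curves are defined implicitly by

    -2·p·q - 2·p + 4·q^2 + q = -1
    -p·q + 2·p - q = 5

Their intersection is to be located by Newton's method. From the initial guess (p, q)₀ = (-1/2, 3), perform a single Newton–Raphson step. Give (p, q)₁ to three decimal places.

(-6.267, -0.467)

At (-1/2, 3): F = (44.000, -7.500).
Jacobian J = [[-2·q - 2, -2·p + 8·q + 1], [-q + 2, -p - 1]].
At the point, J = [[-8.000, 26.000], [-1.000, -0.500]] (det J = 30.000).
Solving J·Δ = −F gives Δ = (-5.767, -3.467).
Then the next iterate is (p, q)₁ = (-6.267, -0.467).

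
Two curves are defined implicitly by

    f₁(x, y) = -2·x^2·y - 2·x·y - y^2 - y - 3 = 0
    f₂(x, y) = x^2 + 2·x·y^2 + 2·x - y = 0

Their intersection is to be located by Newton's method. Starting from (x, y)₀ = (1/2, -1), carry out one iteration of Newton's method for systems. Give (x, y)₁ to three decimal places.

At (1/2, -1): F = (-1.500, 3.250).
Jacobian J = [[-4·x·y - 2·y, -2·x^2 - 2·x - 2·y - 1], [2·x + 2·y^2 + 2, 4·x·y - 1]].
At the point, J = [[4.000, -0.500], [5.000, -3.000]] (det J = -9.500).
Solving J·Δ = −F gives Δ = (0.645, 2.158).
Then the next iterate is (x, y)₁ = (1.145, 1.158).

(1.145, 1.158)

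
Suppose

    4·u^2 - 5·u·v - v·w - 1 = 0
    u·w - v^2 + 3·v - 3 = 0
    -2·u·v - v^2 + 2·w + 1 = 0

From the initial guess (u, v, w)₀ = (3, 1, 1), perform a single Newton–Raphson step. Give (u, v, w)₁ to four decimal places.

(1.7866, 0.7580, 0.8185)

At (3, 1, 1): F = (19.0000, 2.0000, -4.0000).
Jacobian J = [[8·u - 5·v, -5·u - w, -v], [w, -2·v + 3, u], [-2·v, -2·u - 2·v, 2]].
At the point, J = [[19.0000, -16.0000, -1.0000], [1.0000, 1.0000, 3.0000], [-2.0000, -8.0000, 2.0000]] (det J = 628.0000).
Solving J·Δ = −F gives Δ = (-1.2134, -0.2420, -0.1815).
Then the next iterate is (u, v, w)₁ = (1.7866, 0.7580, 0.8185).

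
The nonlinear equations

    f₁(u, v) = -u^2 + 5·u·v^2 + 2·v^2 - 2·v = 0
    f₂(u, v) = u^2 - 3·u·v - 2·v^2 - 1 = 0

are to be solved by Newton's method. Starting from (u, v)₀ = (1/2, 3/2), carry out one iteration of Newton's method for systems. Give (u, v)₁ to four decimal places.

(1.4471, 0.0580)

At (1/2, 3/2): F = (6.8750, -7.5000).
Jacobian J = [[-2·u + 5·v^2, 10·u·v + 4·v - 2], [2·u - 3·v, -3·u - 4·v]].
At the point, J = [[10.2500, 11.5000], [-3.5000, -7.5000]] (det J = -36.6250).
Solving J·Δ = −F gives Δ = (0.9471, -1.4420).
Then the next iterate is (u, v)₁ = (1.4471, 0.0580).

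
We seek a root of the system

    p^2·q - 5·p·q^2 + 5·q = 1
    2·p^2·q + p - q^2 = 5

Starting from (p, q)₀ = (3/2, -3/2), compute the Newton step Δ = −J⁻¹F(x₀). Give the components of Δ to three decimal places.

(-1.303, 0.276)

At (3/2, -3/2): F = (-28.750, -12.500).
Jacobian J = [[2·p·q - 5·q^2, p^2 - 10·p·q + 5], [4·p·q + 1, 2·p^2 - 2·q]].
At the point, J = [[-15.750, 29.750], [-8.000, 7.500]] (det J = 119.875).
Solving J·Δ = −F gives Δ = (-1.303, 0.276).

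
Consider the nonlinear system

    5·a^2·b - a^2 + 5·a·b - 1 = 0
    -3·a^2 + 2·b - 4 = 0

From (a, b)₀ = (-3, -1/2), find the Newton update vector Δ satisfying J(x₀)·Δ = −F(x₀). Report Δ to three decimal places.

(1.809, -0.282)

At (-3, -1/2): F = (-25.000, -32.000).
Jacobian J = [[10·a·b - 2·a + 5·b, 5·a^2 + 5·a], [-6·a, 2]].
At the point, J = [[18.500, 30.000], [18.000, 2.000]] (det J = -503.000).
Solving J·Δ = −F gives Δ = (1.809, -0.282).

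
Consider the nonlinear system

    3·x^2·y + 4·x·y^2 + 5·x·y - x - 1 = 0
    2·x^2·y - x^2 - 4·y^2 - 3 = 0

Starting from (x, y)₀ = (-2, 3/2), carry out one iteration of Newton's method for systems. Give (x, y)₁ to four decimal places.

(-2.1928, 0.8855)

At (-2, 3/2): F = (-14.0000, -4.0000).
Jacobian J = [[6·x·y + 4·y^2 + 5·y - 1, 3·x^2 + 8·x·y + 5·x], [4·x·y - 2·x, 2·x^2 - 8·y]].
At the point, J = [[-2.5000, -22.0000], [-8.0000, -4.0000]] (det J = -166.0000).
Solving J·Δ = −F gives Δ = (-0.1928, -0.6145).
Then the next iterate is (x, y)₁ = (-2.1928, 0.8855).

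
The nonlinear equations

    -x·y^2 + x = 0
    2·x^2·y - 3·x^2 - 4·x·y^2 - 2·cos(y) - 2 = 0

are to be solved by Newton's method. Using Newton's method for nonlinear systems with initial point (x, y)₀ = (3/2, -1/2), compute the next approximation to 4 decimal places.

(0.2951, -0.6476)

At (3/2, -1/2): F = (1.1250, -14.255165).
Jacobian J = [[-y^2 + 1, -2·x·y], [4·x·y - 6·x - 4·y^2, 2·x^2 - 8·x·y + 2·sin(y)]].
At the point, J = [[0.7500, 1.5000], [-13.0000, 9.541149]] (det J = 26.655862).
Solving J·Δ = −F gives Δ = (-1.2049, -0.1476).
Then the next iterate is (x, y)₁ = (0.2951, -0.6476).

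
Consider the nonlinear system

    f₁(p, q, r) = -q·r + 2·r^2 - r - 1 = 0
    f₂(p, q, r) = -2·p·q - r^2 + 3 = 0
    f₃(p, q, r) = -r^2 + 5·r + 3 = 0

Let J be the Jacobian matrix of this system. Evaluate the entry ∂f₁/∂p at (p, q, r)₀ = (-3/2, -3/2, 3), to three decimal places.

∂f₁/∂p = 0.
At (-3/2, -3/2, 3) this is 0.000.

0.000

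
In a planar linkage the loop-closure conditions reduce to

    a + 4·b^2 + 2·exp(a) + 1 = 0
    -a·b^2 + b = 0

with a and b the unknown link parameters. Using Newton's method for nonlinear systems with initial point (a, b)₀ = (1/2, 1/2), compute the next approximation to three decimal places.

(0.056, -0.472)

At (1/2, 1/2): F = (5.79744, 0.375).
Jacobian J = [[2·exp(a) + 1, 8·b], [-b^2, -2·a·b + 1]].
At the point, J = [[4.29744, 4.000], [-0.250, 0.500]] (det J = 3.14872).
Solving J·Δ = −F gives Δ = (-0.444, -0.972).
Then the next iterate is (a, b)₁ = (0.056, -0.472).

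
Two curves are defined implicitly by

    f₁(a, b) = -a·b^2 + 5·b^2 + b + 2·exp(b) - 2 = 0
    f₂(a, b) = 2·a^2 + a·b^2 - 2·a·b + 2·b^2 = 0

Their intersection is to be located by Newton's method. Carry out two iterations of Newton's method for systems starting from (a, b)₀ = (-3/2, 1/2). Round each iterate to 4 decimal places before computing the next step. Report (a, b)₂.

At (-3/2, 1/2): F = (3.422443, 6.1250).
Jacobian J = [[-b^2, -2·a·b + 10·b + 2·exp(b) + 1], [4·a + b^2 - 2·b, 2·a·b - 2·a + 4·b]].
At the point, J = [[-0.2500, 10.797443], [-6.7500, 3.5000]] (det J = 72.007737).
Solving J·Δ = −F gives Δ = (0.7521, -0.2996).
Then the next iterate is (a, b)₁ = (-0.7479, 0.2004).
Round to (-0.7479, 0.2004) and repeat: F = (0.875019, 1.468752), J = [[-0.040160, 5.747541], [-3.352240, 1.997642]].
Δ = (0.3489, -0.1498), so (a, b)₂ = (-0.3990, 0.0506).

(-0.3990, 0.0506)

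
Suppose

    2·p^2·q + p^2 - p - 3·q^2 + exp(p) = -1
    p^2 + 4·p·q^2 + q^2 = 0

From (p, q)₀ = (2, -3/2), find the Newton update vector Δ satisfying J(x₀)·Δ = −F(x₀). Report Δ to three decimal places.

(-1.051, 0.392)

At (2, -3/2): F = (-8.36094, 24.250).
Jacobian J = [[4·p·q + 2·p + exp(p) - 1, 2·p^2 - 6·q], [2·p + 4·q^2, 8·p·q + 2·q]].
At the point, J = [[-1.61094, 17.000], [13.000, -27.000]] (det J = -177.50451).
Solving J·Δ = −F gives Δ = (-1.051, 0.392).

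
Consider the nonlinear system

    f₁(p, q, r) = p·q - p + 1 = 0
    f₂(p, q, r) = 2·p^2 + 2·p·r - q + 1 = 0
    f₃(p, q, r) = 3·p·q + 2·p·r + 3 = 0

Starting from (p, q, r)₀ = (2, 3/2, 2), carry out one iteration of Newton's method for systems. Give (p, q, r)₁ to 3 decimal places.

At (2, 3/2, 2): F = (2.000, 15.500, 20.000).
Jacobian J = [[q - 1, p, 0], [4·p + 2·r, -1, 2·p], [3·q + 2·r, 3·p, 2·p]].
At the point, J = [[0.500, 2.000, 0.000], [12.000, -1.000, 4.000], [8.500, 6.000, 4.000]] (det J = -42.000).
Solving J·Δ = −F gives Δ = (-0.476, -0.881, -2.667).
Then the next iterate is (p, q, r)₁ = (1.524, 0.619, -0.667).

(1.524, 0.619, -0.667)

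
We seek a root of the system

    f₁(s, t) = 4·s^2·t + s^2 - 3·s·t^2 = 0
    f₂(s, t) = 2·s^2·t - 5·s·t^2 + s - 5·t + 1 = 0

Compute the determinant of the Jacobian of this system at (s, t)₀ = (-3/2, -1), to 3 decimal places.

-93.000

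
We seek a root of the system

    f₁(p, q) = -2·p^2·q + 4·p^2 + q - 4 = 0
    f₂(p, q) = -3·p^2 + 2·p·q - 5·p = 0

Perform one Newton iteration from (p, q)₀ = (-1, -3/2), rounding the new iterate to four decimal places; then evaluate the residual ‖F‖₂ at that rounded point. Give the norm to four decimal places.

0.8849

At (-1, -3/2): F = (1.5000, 5.0000).
Jacobian J = [[-4·p·q + 8·p, -2·p^2 + 1], [-6·p + 2·q - 5, 2·p]].
At the point, J = [[-14.0000, -1.0000], [-2.0000, -2.0000]] (det J = 26.0000).
Solving J·Δ = −F gives Δ = (-0.0769, 2.5769).
Then the next iterate is (p, q)₁ = (-1.0769, 1.0769).
Re-evaluating at (-1.0769, 1.0769): F = (-0.782037, -0.414068), so ‖F‖₂ = 0.8849.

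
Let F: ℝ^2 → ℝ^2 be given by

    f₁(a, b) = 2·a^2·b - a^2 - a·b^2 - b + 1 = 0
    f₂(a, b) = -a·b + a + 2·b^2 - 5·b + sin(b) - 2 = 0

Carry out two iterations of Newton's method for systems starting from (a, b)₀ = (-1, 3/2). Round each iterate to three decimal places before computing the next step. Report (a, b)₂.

(-1.293, 2.452)

At (-1, 3/2): F = (3.750, -3.50251).
Jacobian J = [[4·a·b - 2·a - b^2, 2·a^2 - 2·a·b - 1], [-b + 1, -a + 4·b + cos(b) - 5]].
At the point, J = [[-6.250, 4.000], [-0.500, 2.07074]] (det J = -10.94211).
Solving J·Δ = −F gives Δ = (1.990, 2.172).
Then the next iterate is (a, b)₁ = (0.990, 3.672).
Round to (0.990, 3.672) and repeat: F = (-9.80299, 3.45600), J = [[-0.92246, -6.31036], [-2.672, 7.83540]].
Δ = (-2.283, -1.220), so (a, b)₂ = (-1.293, 2.452).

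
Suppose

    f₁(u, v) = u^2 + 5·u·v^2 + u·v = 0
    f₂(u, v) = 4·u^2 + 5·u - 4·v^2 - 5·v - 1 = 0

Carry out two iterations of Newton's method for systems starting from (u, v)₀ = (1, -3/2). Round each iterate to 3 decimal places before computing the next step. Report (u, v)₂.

At (1, -3/2): F = (10.750, 6.500).
Jacobian J = [[2·u + 5·v^2 + v, 10·u·v + u], [8·u + 5, -8·v - 5]].
At the point, J = [[11.750, -14.000], [13.000, 7.000]] (det J = 264.250).
Solving J·Δ = −F gives Δ = (-0.629, 0.240).
Then the next iterate is (u, v)₁ = (0.371, -1.260).
Round to (0.371, -1.260) and repeat: F = (2.61518, 1.35516), J = [[7.420, -4.30360], [7.968, 5.080]].
Δ = (-0.266, 0.150), so (u, v)₂ = (0.105, -1.110).

(0.105, -1.110)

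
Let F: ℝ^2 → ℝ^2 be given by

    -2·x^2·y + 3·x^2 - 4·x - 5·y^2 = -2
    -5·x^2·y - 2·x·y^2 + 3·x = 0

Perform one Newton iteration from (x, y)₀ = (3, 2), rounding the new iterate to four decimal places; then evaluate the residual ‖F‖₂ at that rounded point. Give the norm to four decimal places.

31.1932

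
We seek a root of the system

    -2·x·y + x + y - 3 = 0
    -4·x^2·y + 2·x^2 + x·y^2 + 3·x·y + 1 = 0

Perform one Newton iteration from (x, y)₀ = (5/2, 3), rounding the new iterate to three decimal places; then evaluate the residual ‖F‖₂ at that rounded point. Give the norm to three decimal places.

At (5/2, 3): F = (-12.500, -16.500).
Jacobian J = [[-2·y + 1, -2·x + 1], [-8·x·y + 4·x + y^2 + 3·y, -4·x^2 + 2·x·y + 3·x]].
At the point, J = [[-5.000, -4.000], [-32.000, -2.500]] (det J = -115.500).
Solving J·Δ = −F gives Δ = (-0.301, -2.749).
Then the next iterate is (x, y)₁ = (2.199, 0.251).
Re-evaluating at (2.199, 0.251): F = (-1.65390, 7.61064), so ‖F‖₂ = 7.788.

7.788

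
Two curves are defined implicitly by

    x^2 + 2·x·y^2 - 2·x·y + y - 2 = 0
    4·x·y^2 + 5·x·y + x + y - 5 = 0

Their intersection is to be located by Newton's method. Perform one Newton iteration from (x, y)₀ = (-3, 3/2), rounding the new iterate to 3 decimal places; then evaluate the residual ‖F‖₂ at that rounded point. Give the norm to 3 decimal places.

15.283

At (-3, 3/2): F = (4.000, -56.000).
Jacobian J = [[2·x + 2·y^2 - 2·y, 4·x·y - 2·x + 1], [4·y^2 + 5·y + 1, 8·x·y + 5·x + 1]].
At the point, J = [[-4.500, -11.000], [17.500, -50.000]] (det J = 417.500).
Solving J·Δ = −F gives Δ = (1.954, -0.436).
Then the next iterate is (x, y)₁ = (-1.046, 1.064).
Re-evaluating at (-1.046, 1.064): F = (0.01566, -15.28341), so ‖F‖₂ = 15.283.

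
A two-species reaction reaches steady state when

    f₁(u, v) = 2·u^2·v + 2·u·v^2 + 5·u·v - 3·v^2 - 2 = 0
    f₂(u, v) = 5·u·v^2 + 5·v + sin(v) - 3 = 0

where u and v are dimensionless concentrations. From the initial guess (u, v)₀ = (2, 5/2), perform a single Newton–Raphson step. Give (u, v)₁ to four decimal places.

(1.4189, 1.4955)

At (2, 5/2): F = (49.2500, 72.598472).
Jacobian J = [[4·u·v + 2·v^2 + 5·v, 2·u^2 + 4·u·v + 5·u - 6·v], [5·v^2, 10·u·v + cos(v) + 5]].
At the point, J = [[45.0000, 23.0000], [31.2500, 54.198856]] (det J = 1720.198537).
Solving J·Δ = −F gives Δ = (-0.5811, -1.0045).
Then the next iterate is (u, v)₁ = (1.4189, 1.4955).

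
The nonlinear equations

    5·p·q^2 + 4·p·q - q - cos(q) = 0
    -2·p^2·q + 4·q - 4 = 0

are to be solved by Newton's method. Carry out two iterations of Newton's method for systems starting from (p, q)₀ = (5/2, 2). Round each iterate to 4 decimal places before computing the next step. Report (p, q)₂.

At (5/2, 2): F = (68.416147, -21.0000).
Jacobian J = [[5·q^2 + 4·q, 10·p·q + 4·p + sin(q) - 1], [-4·p·q, -2·p^2 + 4]].
At the point, J = [[28.0000, 59.909297], [-20.0000, -8.5000]] (det J = 960.185949).
Solving J·Δ = −F gives Δ = (-0.7046, -0.8127).
Then the next iterate is (p, q)₁ = (1.7954, 1.1873).
Round to (1.7954, 1.1873) and repeat: F = (19.619958, -6.905231), J = [[11.797606, 28.425746], [-8.526714, -2.446922]].
Δ = (-0.6945, -0.4020), so (p, q)₂ = (1.1009, 0.7853).

(1.1009, 0.7853)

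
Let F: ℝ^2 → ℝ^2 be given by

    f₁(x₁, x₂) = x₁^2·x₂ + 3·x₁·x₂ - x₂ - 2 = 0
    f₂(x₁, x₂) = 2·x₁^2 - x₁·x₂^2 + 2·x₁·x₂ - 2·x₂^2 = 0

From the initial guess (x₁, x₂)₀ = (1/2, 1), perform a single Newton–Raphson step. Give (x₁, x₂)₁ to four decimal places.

At (1/2, 1): F = (-1.2500, -1.0000).
Jacobian J = [[2·x₁·x₂ + 3·x₂, x₁^2 + 3·x₁ - 1], [4·x₁ - x₂^2 + 2·x₂, -2·x₁·x₂ + 2·x₁ - 4·x₂]].
At the point, J = [[4.0000, 0.7500], [3.0000, -4.0000]] (det J = -18.2500).
Solving J·Δ = −F gives Δ = (0.3151, -0.0137).
Then the next iterate is (x₁, x₂)₁ = (0.8151, 0.9863).

(0.8151, 0.9863)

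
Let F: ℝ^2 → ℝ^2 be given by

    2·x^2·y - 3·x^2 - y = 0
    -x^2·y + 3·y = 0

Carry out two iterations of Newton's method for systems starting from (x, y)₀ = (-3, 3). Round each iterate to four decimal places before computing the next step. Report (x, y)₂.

(-1.8536, 1.9969)

At (-3, 3): F = (24.0000, -18.0000).
Jacobian J = [[4·x·y - 6·x, 2·x^2 - 1], [-2·x·y, -x^2 + 3]].
At the point, J = [[-18.0000, 17.0000], [18.0000, -6.0000]] (det J = -198.0000).
Solving J·Δ = −F gives Δ = (0.8182, -0.5455).
Then the next iterate is (x, y)₁ = (-2.1818, 2.4545).
Round to (-2.1818, 2.4545) and repeat: F = (6.632820, -4.320537), J = [[-8.330112, 8.520502], [10.710456, -1.760251]].
Δ = (0.3282, -0.4576), so (x, y)₂ = (-1.8536, 1.9969).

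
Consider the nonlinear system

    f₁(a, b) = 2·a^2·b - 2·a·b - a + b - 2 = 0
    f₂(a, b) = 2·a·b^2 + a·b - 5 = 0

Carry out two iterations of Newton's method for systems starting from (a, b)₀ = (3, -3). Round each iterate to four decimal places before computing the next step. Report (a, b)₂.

(0.9232, -2.1277)

At (3, -3): F = (-44.0000, 40.0000).
Jacobian J = [[4·a·b - 2·b - 1, 2·a^2 - 2·a + 1], [2·b^2 + b, 4·a·b + a]].
At the point, J = [[-31.0000, 13.0000], [15.0000, -33.0000]] (det J = 828.0000).
Solving J·Δ = −F gives Δ = (-1.1256, 0.7005).
Then the next iterate is (a, b)₁ = (1.8744, -2.2995).
Round to (1.8744, -2.2995) and repeat: F = (-13.711548, 10.512348), J = [[-13.641731, 4.277951], [8.275901, -15.366331]].
Δ = (-0.9512, 0.1718), so (a, b)₂ = (0.9232, -2.1277).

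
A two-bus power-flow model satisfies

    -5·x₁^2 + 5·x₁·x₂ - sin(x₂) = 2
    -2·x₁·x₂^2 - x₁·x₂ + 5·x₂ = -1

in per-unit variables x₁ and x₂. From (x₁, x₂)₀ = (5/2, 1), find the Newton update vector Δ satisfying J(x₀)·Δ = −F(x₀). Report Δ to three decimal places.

(-0.968, 0.187)

At (5/2, 1): F = (-21.59147, -1.500).
Jacobian J = [[-10·x₁ + 5·x₂, 5·x₁ - cos(x₂)], [-2·x₂^2 - x₂, -4·x₁·x₂ - x₁ + 5]].
At the point, J = [[-20.000, 11.95970], [-3.000, -7.500]] (det J = 185.87909).
Solving J·Δ = −F gives Δ = (-0.968, 0.187).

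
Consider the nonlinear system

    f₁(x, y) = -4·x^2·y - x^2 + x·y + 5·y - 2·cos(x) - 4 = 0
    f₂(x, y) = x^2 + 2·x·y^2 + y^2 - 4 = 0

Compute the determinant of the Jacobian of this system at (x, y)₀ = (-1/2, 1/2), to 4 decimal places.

J = [[-8·x·y - 2·x + y + 2·sin(x), -4·x^2 + x + 5], [2·x + 2·y^2, 4·x·y + 2·y]].
At the point, J = [[2.541149, 3.5000], [-0.5000, 0.0000]].
det J = 1.7500.

1.7500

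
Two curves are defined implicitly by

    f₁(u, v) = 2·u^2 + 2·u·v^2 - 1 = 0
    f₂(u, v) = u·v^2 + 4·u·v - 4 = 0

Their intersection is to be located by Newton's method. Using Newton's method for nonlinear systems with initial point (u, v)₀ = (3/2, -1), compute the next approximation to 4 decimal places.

At (3/2, -1): F = (6.5000, -8.5000).
Jacobian J = [[4·u + 2·v^2, 4·u·v], [v^2 + 4·v, 2·u·v + 4·u]].
At the point, J = [[8.0000, -6.0000], [-3.0000, 3.0000]] (det J = 6.0000).
Solving J·Δ = −F gives Δ = (5.2500, 8.0833).
Then the next iterate is (u, v)₁ = (6.7500, 7.0833).

(6.7500, 7.0833)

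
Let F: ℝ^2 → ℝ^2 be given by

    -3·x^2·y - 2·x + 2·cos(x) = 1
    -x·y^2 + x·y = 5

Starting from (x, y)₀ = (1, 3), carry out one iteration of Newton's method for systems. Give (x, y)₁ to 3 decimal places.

(0.761, 1.087)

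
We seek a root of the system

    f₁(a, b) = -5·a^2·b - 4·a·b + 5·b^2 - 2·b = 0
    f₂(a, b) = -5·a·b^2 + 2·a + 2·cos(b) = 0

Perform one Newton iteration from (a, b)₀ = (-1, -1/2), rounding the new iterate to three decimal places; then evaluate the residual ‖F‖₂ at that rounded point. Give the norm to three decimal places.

0.863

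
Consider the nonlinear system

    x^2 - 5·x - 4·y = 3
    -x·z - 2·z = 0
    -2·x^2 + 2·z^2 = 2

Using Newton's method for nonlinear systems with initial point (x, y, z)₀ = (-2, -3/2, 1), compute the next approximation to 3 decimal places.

At (-2, -3/2, 1): F = (17.000, 0.000, -8.000).
Jacobian J = [[2·x - 5, -4, 0], [-z, 0, -x - 2], [-4·x, 0, 4·z]].
At the point, J = [[-9.000, -4.000, 0.000], [-1.000, 0.000, 0.000], [8.000, 0.000, 4.000]] (det J = -16.000).
Solving J·Δ = −F gives Δ = (0.000, 4.250, 2.000).
Then the next iterate is (x, y, z)₁ = (-2.000, 2.750, 3.000).

(-2.000, 2.750, 3.000)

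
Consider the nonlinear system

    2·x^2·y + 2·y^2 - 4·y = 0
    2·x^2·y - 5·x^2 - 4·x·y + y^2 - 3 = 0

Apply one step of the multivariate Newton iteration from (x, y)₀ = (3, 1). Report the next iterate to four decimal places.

(1.2398, 1.2846)

At (3, 1): F = (16.0000, -41.0000).
Jacobian J = [[4·x·y, 2·x^2 + 4·y - 4], [4·x·y - 10·x - 4·y, 2·x^2 - 4·x + 2·y]].
At the point, J = [[12.0000, 18.0000], [-22.0000, 8.0000]] (det J = 492.0000).
Solving J·Δ = −F gives Δ = (-1.7602, 0.2846).
Then the next iterate is (x, y)₁ = (1.2398, 1.2846).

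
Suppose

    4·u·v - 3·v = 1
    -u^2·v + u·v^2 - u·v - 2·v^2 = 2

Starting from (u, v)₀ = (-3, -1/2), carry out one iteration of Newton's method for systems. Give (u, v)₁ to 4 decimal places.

(-3.3228, -0.0236)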